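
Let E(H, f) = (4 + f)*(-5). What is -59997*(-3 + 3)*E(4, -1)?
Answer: 0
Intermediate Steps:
E(H, f) = -20 - 5*f
-59997*(-3 + 3)*E(4, -1) = -59997*(-3 + 3)*(-20 - 5*(-1)) = -0*(-20 + 5) = -0*(-15) = -59997*0 = 0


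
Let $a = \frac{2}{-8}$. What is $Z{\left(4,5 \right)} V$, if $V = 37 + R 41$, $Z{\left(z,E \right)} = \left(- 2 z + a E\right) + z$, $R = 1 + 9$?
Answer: $- \frac{9387}{4} \approx -2346.8$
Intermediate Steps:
$a = - \frac{1}{4}$ ($a = 2 \left(- \frac{1}{8}\right) = - \frac{1}{4} \approx -0.25$)
$R = 10$
$Z{\left(z,E \right)} = - z - \frac{E}{4}$ ($Z{\left(z,E \right)} = \left(- 2 z - \frac{E}{4}\right) + z = - z - \frac{E}{4}$)
$V = 447$ ($V = 37 + 10 \cdot 41 = 37 + 410 = 447$)
$Z{\left(4,5 \right)} V = \left(\left(-1\right) 4 - \frac{5}{4}\right) 447 = \left(-4 - \frac{5}{4}\right) 447 = \left(- \frac{21}{4}\right) 447 = - \frac{9387}{4}$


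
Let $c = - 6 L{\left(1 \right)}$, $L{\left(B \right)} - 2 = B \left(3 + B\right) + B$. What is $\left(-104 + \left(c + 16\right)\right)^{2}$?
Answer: $16900$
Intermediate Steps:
$L{\left(B \right)} = 2 + B + B \left(3 + B\right)$ ($L{\left(B \right)} = 2 + \left(B \left(3 + B\right) + B\right) = 2 + \left(B + B \left(3 + B\right)\right) = 2 + B + B \left(3 + B\right)$)
$c = -42$ ($c = - 6 \left(2 + 1^{2} + 4 \cdot 1\right) = - 6 \left(2 + 1 + 4\right) = \left(-6\right) 7 = -42$)
$\left(-104 + \left(c + 16\right)\right)^{2} = \left(-104 + \left(-42 + 16\right)\right)^{2} = \left(-104 - 26\right)^{2} = \left(-130\right)^{2} = 16900$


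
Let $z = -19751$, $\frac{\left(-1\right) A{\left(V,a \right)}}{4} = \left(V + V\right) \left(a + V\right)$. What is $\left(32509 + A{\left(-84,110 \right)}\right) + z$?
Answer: $30230$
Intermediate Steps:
$A{\left(V,a \right)} = - 8 V \left(V + a\right)$ ($A{\left(V,a \right)} = - 4 \left(V + V\right) \left(a + V\right) = - 4 \cdot 2 V \left(V + a\right) = - 8 V \left(V + a\right)$)
$\left(32509 + A{\left(-84,110 \right)}\right) + z = \left(32509 - - 672 \left(-84 + 110\right)\right) - 19751 = \left(32509 - \left(-672\right) 26\right) - 19751 = \left(32509 + 17472\right) - 19751 = 49981 - 19751 = 30230$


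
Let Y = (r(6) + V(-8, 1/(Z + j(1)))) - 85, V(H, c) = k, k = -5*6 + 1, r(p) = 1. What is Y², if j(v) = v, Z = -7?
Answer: 12769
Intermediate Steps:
k = -29 (k = -30 + 1 = -29)
V(H, c) = -29
Y = -113 (Y = (1 - 29) - 85 = -28 - 85 = -113)
Y² = (-113)² = 12769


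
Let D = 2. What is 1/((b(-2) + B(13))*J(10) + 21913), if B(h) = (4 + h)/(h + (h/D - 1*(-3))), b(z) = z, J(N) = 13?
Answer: 45/985357 ≈ 4.5669e-5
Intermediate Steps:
B(h) = (4 + h)/(3 + 3*h/2) (B(h) = (4 + h)/(h + (h/2 - 1*(-3))) = (4 + h)/(h + (h*(½) + 3)) = (4 + h)/(h + (h/2 + 3)) = (4 + h)/(h + (3 + h/2)) = (4 + h)/(3 + 3*h/2))
1/((b(-2) + B(13))*J(10) + 21913) = 1/((-2 + 2*(4 + 13)/(3*(2 + 13)))*13 + 21913) = 1/((-2 + (⅔)*17/15)*13 + 21913) = 1/((-2 + (⅔)*(1/15)*17)*13 + 21913) = 1/((-2 + 34/45)*13 + 21913) = 1/(-56/45*13 + 21913) = 1/(-728/45 + 21913) = 1/(985357/45) = 45/985357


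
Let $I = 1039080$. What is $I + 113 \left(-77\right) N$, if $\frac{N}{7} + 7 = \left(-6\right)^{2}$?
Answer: $-727223$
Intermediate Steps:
$N = 203$ ($N = -49 + 7 \left(-6\right)^{2} = -49 + 7 \cdot 36 = -49 + 252 = 203$)
$I + 113 \left(-77\right) N = 1039080 + 113 \left(-77\right) 203 = 1039080 - 1766303 = -727223$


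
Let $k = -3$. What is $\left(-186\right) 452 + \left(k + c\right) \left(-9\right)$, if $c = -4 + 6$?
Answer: $-84063$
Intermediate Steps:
$c = 2$
$\left(-186\right) 452 + \left(k + c\right) \left(-9\right) = \left(-186\right) 452 + \left(-3 + 2\right) \left(-9\right) = -84072 - -9 = -84072 + 9 = -84063$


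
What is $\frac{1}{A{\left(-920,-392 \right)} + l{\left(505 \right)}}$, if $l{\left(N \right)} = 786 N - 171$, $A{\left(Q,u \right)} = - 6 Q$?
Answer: $\frac{1}{402279} \approx 2.4858 \cdot 10^{-6}$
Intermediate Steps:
$l{\left(N \right)} = -171 + 786 N$
$\frac{1}{A{\left(-920,-392 \right)} + l{\left(505 \right)}} = \frac{1}{\left(-6\right) \left(-920\right) + \left(-171 + 786 \cdot 505\right)} = \frac{1}{5520 + \left(-171 + 396930\right)} = \frac{1}{5520 + 396759} = \frac{1}{402279}$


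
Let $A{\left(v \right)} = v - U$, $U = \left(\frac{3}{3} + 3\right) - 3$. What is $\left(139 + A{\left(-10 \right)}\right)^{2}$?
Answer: $16384$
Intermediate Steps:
$U = 1$ ($U = \left(3 \cdot \frac{1}{3} + 3\right) - 3 = \left(1 + 3\right) - 3 = 4 - 3 = 1$)
$A{\left(v \right)} = -1 + v$ ($A{\left(v \right)} = v - 1 = -1 + v$)
$\left(139 + A{\left(-10 \right)}\right)^{2} = \left(139 - 11\right)^{2} = 128^{2} = 16384$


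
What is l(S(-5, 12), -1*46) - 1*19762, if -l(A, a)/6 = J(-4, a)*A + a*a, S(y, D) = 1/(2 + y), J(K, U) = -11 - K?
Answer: -32472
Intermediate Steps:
l(A, a) = -6*a² + 42*A (l(A, a) = -6*((-11 - 1*(-4))*A + a*a) = -6*((-11 + 4)*A + a²) = -6*(-7*A + a²) = -6*(a² - 7*A) = -6*a² + 42*A)
l(S(-5, 12), -1*46) - 1*19762 = (-6*(-1*46)² + 42/(2 - 5)) - 1*19762 = (-6*(-46)² + 42/(-3)) - 19762 = (-6*2116 + 42*(-⅓)) - 19762 = (-12696 - 14) - 19762 = -12710 - 19762 = -32472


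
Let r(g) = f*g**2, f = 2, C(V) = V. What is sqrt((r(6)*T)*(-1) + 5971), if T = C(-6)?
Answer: sqrt(6403) ≈ 80.019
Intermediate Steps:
T = -6
r(g) = 2*g**2
sqrt((r(6)*T)*(-1) + 5971) = sqrt(((2*6**2)*(-6))*(-1) + 5971) = sqrt(((2*36)*(-6))*(-1) + 5971) = sqrt((72*(-6))*(-1) + 5971) = sqrt(-432*(-1) + 5971) = sqrt(432 + 5971) = sqrt(6403)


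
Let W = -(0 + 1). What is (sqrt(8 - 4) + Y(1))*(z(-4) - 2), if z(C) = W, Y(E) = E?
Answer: -9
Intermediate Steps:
W = -1 (W = -1*1 = -1)
z(C) = -1
(sqrt(8 - 4) + Y(1))*(z(-4) - 2) = (sqrt(8 - 4) + 1)*(-1 - 2) = (sqrt(4) + 1)*(-3) = (2 + 1)*(-3) = 3*(-3) = -9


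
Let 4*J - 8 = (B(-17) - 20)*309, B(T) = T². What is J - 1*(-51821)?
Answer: 290413/4 ≈ 72603.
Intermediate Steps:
J = 83129/4 (J = 2 + (((-17)² - 20)*309)/4 = 2 + ((289 - 20)*309)/4 = 2 + (269*309)/4 = 2 + (¼)*83121 = 2 + 83121/4 = 83129/4 ≈ 20782.)
J - 1*(-51821) = 83129/4 - 1*(-51821) = 83129/4 + 51821 = 290413/4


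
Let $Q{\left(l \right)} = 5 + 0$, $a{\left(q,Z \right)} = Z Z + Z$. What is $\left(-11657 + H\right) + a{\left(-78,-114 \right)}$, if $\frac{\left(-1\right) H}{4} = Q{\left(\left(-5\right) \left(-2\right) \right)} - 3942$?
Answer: $16973$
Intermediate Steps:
$a{\left(q,Z \right)} = Z + Z^{2}$ ($a{\left(q,Z \right)} = Z^{2} + Z = Z + Z^{2}$)
$Q{\left(l \right)} = 5$
$H = 15748$ ($H = - 4 \left(5 - 3942\right) = \left(-4\right) \left(-3937\right) = 15748$)
$\left(-11657 + H\right) + a{\left(-78,-114 \right)} = \left(-11657 + 15748\right) - 114 \left(1 - 114\right) = 4091 - -12882 = 4091 + 12882 = 16973$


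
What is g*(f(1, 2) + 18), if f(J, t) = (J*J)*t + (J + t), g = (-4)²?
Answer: 368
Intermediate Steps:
g = 16
f(J, t) = J + t + t*J² (f(J, t) = J²*t + (J + t) = t*J² + (J + t) = J + t + t*J²)
g*(f(1, 2) + 18) = 16*((1 + 2 + 2*1²) + 18) = 16*((1 + 2 + 2*1) + 18) = 16*((1 + 2 + 2) + 18) = 16*(5 + 18) = 16*23 = 368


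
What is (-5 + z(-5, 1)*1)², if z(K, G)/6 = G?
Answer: 1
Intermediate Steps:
z(K, G) = 6*G
(-5 + z(-5, 1)*1)² = (-5 + (6*1)*1)² = (-5 + 6*1)² = (-5 + 6)² = 1² = 1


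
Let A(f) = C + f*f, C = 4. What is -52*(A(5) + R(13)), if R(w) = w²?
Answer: -10296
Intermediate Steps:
A(f) = 4 + f² (A(f) = 4 + f*f = 4 + f²)
-52*(A(5) + R(13)) = -52*((4 + 5²) + 13²) = -52*((4 + 25) + 169) = -52*(29 + 169) = -52*198 = -10296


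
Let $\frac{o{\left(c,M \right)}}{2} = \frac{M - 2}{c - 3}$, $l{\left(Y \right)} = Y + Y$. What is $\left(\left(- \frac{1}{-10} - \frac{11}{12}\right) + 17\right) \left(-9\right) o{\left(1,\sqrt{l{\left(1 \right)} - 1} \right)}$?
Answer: $- \frac{2913}{20} \approx -145.65$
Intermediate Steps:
$l{\left(Y \right)} = 2 Y$
$o{\left(c,M \right)} = \frac{2 \left(-2 + M\right)}{-3 + c}$ ($o{\left(c,M \right)} = 2 \frac{M - 2}{c - 3} = 2 \frac{-2 + M}{-3 + c} = \frac{2 \left(-2 + M\right)}{-3 + c}$)
$\left(\left(- \frac{1}{-10} - \frac{11}{12}\right) + 17\right) \left(-9\right) o{\left(1,\sqrt{l{\left(1 \right)} - 1} \right)} = \left(\left(- \frac{1}{-10} - \frac{11}{12}\right) + 17\right) \left(-9\right) \frac{2 \left(-2 + \sqrt{2 \cdot 1 - 1}\right)}{-3 + 1} = \left(\left(\left(-1\right) \left(- \frac{1}{10}\right) - \frac{11}{12}\right) + 17\right) \left(-9\right) \frac{2 \left(-2 + \sqrt{2 - 1}\right)}{-2} = \left(\left(\frac{1}{10} - \frac{11}{12}\right) + 17\right) \left(-9\right) 2 \left(- \frac{1}{2}\right) \left(-2 + \sqrt{1}\right) = \left(- \frac{49}{60} + 17\right) \left(-9\right) 2 \left(- \frac{1}{2}\right) \left(-2 + 1\right) = \frac{971}{60} \left(-9\right) 2 \left(- \frac{1}{2}\right) \left(-1\right) = \left(- \frac{2913}{20}\right) 1 = - \frac{2913}{20}$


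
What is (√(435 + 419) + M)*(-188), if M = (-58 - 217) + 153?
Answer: 22936 - 188*√854 ≈ 17442.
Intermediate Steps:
M = -122 (M = -275 + 153 = -122)
(√(435 + 419) + M)*(-188) = (√(435 + 419) - 122)*(-188) = (√854 - 122)*(-188) = (-122 + √854)*(-188) = 22936 - 188*√854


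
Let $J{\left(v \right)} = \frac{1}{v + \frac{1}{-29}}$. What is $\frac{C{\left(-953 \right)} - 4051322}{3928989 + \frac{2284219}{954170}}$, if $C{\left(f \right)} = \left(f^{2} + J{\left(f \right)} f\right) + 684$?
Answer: $- \frac{5919290720305075}{7400914928837833} \approx -0.79981$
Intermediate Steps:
$J{\left(v \right)} = \frac{1}{- \frac{1}{29} + v}$ ($J{\left(v \right)} = \frac{1}{v - \frac{1}{29}} = \frac{1}{- \frac{1}{29} + v}$)
$C{\left(f \right)} = 684 + f^{2} + \frac{29 f}{-1 + 29 f}$ ($C{\left(f \right)} = \left(f^{2} + \frac{29}{-1 + 29 f} f\right) + 684 = \left(f^{2} + \frac{29 f}{-1 + 29 f}\right) + 684 = 684 + f^{2} + \frac{29 f}{-1 + 29 f}$)
$\frac{C{\left(-953 \right)} - 4051322}{3928989 + \frac{2284219}{954170}} = \frac{\frac{29 \left(-953\right) + \left(-1 + 29 \left(-953\right)\right) \left(684 + \left(-953\right)^{2}\right)}{-1 + 29 \left(-953\right)} - 4051322}{3928989 + \frac{2284219}{954170}} = \frac{\frac{-27637 + \left(-1 - 27637\right) \left(684 + 908209\right)}{-1 - 27637} - 4051322}{3928989 + 2284219 \cdot \frac{1}{954170}} = \frac{\frac{-27637 - 25119984734}{-27638} - 4051322}{3928989 + \frac{326317}{136310}} = \frac{- \frac{-27637 - 25119984734}{27638} - 4051322}{\frac{535560816907}{136310}} = \left(\left(- \frac{1}{27638}\right) \left(-25120012371\right) - 4051322\right) \frac{136310}{535560816907} = \left(\frac{25120012371}{27638} - 4051322\right) \frac{136310}{535560816907} = \left(- \frac{86850425065}{27638}\right) \frac{136310}{535560816907} = - \frac{5919290720305075}{7400914928837833}$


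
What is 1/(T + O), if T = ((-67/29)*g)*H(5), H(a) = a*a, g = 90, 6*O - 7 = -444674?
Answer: -174/13799843 ≈ -1.2609e-5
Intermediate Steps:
O = -444667/6 (O = 7/6 + (1/6)*(-444674) = 7/6 - 222337/3 = -444667/6 ≈ -74111.)
H(a) = a**2
T = -150750/29 (T = (-67/29*90)*5**2 = (-67*1/29*90)*25 = -67/29*90*25 = -6030/29*25 = -150750/29 ≈ -5198.3)
1/(T + O) = 1/(-150750/29 - 444667/6) = 1/(-13799843/174) = -174/13799843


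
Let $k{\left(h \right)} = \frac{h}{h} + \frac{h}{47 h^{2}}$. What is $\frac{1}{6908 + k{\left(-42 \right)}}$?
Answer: $\frac{1974}{13638365} \approx 0.00014474$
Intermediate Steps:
$k{\left(h \right)} = 1 + \frac{1}{47 h}$ ($k{\left(h \right)} = 1 + h \frac{1}{47 h^{2}} = 1 + \frac{1}{47 h}$)
$\frac{1}{6908 + k{\left(-42 \right)}} = \frac{1}{6908 + \frac{\frac{1}{47} - 42}{-42}} = \frac{1}{6908 - - \frac{1973}{1974}} = \frac{1}{6908 + \frac{1973}{1974}} = \frac{1}{\frac{13638365}{1974}} = \frac{1974}{13638365}$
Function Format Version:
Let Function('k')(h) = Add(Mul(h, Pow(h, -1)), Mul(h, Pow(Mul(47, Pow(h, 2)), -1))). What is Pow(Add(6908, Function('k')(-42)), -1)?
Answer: Rational(1974, 13638365) ≈ 0.00014474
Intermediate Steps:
Function('k')(h) = Add(1, Mul(Rational(1, 47), Pow(h, -1))) (Function('k')(h) = Add(1, Mul(h, Mul(Rational(1, 47), Pow(h, -2)))) = Add(1, Mul(Rational(1, 47), Pow(h, -1))))
Pow(Add(6908, Function('k')(-42)), -1) = Pow(Add(6908, Mul(Pow(-42, -1), Add(Rational(1, 47), -42))), -1) = Pow(Add(6908, Mul(Rational(-1, 42), Rational(-1973, 47))), -1) = Pow(Add(6908, Rational(1973, 1974)), -1) = Pow(Rational(13638365, 1974), -1) = Rational(1974, 13638365)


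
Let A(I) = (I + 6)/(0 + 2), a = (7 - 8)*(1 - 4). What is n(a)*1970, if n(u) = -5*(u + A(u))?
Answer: -73875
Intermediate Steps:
a = 3 (a = -1*(-3) = 3)
A(I) = 3 + I/2 (A(I) = (6 + I)/2 = (6 + I)*(½) = 3 + I/2)
n(u) = -15 - 15*u/2 (n(u) = -5*(u + (3 + u/2)) = -5*(3 + 3*u/2) = -15 - 15*u/2)
n(a)*1970 = (-15 - 15/2*3)*1970 = (-15 - 45/2)*1970 = -75/2*1970 = -73875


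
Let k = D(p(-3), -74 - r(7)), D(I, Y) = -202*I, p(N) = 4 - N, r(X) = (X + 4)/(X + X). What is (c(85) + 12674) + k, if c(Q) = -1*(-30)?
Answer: 11290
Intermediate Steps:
c(Q) = 30
r(X) = (4 + X)/(2*X) (r(X) = (4 + X)/((2*X)) = (4 + X)*(1/(2*X)) = (4 + X)/(2*X))
k = -1414 (k = -202*(4 - 1*(-3)) = -202*(4 + 3) = -202*7 = -1414)
(c(85) + 12674) + k = (30 + 12674) - 1414 = 12704 - 1414 = 11290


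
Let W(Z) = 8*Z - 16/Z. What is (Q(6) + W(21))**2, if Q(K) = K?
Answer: 13235044/441 ≈ 30011.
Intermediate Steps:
W(Z) = -16/Z + 8*Z
(Q(6) + W(21))**2 = (6 + (-16/21 + 8*21))**2 = (6 + (-16*1/21 + 168))**2 = (6 + (-16/21 + 168))**2 = (6 + 3512/21)**2 = (3638/21)**2 = 13235044/441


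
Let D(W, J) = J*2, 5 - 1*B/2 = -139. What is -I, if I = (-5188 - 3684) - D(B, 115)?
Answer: 9102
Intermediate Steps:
B = 288 (B = 10 - 2*(-139) = 10 + 278 = 288)
D(W, J) = 2*J
I = -9102 (I = (-5188 - 3684) - 2*115 = -8872 - 1*230 = -8872 - 230 = -9102)
-I = -1*(-9102) = 9102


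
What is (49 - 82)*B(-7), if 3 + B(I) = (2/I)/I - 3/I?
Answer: 4092/49 ≈ 83.510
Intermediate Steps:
B(I) = -3 - 3/I + 2/I² (B(I) = -3 + ((2/I)/I - 3/I) = -3 + (2/I² - 3/I) = -3 + (-3/I + 2/I²) = -3 - 3/I + 2/I²)
(49 - 82)*B(-7) = (49 - 82)*(-3 - 3/(-7) + 2/(-7)²) = -33*(-3 - 3*(-⅐) + 2*(1/49)) = -33*(-3 + 3/7 + 2/49) = -33*(-124/49) = 4092/49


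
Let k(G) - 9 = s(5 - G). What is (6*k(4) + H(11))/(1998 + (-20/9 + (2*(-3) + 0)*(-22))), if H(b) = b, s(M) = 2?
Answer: 693/19150 ≈ 0.036188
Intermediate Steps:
k(G) = 11 (k(G) = 9 + 2 = 11)
(6*k(4) + H(11))/(1998 + (-20/9 + (2*(-3) + 0)*(-22))) = (6*11 + 11)/(1998 + (-20/9 + (2*(-3) + 0)*(-22))) = (66 + 11)/(1998 + (-20*⅑ + (-6 + 0)*(-22))) = 77/(1998 + (-20/9 - 6*(-22))) = 77/(1998 + (-20/9 + 132)) = 77/(1998 + 1168/9) = 77/(19150/9) = 77*(9/19150) = 693/19150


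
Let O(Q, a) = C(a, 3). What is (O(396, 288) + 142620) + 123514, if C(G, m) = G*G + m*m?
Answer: 349087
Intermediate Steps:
C(G, m) = G² + m²
O(Q, a) = 9 + a² (O(Q, a) = a² + 3² = a² + 9 = 9 + a²)
(O(396, 288) + 142620) + 123514 = ((9 + 288²) + 142620) + 123514 = ((9 + 82944) + 142620) + 123514 = (82953 + 142620) + 123514 = 225573 + 123514 = 349087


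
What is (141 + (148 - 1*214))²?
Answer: 5625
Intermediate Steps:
(141 + (148 - 1*214))² = (141 + (148 - 214))² = (141 - 66)² = 75² = 5625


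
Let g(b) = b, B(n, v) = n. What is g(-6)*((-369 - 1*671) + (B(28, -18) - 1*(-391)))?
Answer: 3726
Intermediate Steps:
g(-6)*((-369 - 1*671) + (B(28, -18) - 1*(-391))) = -6*((-369 - 1*671) + (28 - 1*(-391))) = -6*((-369 - 671) + (28 + 391)) = -6*(-1040 + 419) = -6*(-621) = 3726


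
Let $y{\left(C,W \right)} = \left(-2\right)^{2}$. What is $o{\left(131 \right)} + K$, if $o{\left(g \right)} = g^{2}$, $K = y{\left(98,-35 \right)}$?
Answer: $17165$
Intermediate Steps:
$y{\left(C,W \right)} = 4$
$K = 4$
$o{\left(131 \right)} + K = 131^{2} + 4 = 17161 + 4 = 17165$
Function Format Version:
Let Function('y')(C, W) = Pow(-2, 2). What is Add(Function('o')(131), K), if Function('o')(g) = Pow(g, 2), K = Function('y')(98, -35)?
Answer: 17165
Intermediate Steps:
Function('y')(C, W) = 4
K = 4
Add(Function('o')(131), K) = Add(Pow(131, 2), 4) = Add(17161, 4) = 17165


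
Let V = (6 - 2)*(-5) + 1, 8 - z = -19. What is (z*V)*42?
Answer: -21546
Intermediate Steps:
z = 27 (z = 8 - 1*(-19) = 8 + 19 = 27)
V = -19 (V = 4*(-5) + 1 = -20 + 1 = -19)
(z*V)*42 = (27*(-19))*42 = -513*42 = -21546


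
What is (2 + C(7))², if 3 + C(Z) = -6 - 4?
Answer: 121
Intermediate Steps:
C(Z) = -13 (C(Z) = -3 + (-6 - 4) = -3 - 10 = -13)
(2 + C(7))² = (2 - 13)² = (-11)² = 121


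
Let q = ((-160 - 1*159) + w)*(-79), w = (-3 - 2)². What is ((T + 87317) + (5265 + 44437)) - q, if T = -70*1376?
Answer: 17473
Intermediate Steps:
w = 25 (w = (-5)² = 25)
T = -96320
q = 23226 (q = ((-160 - 1*159) + 25)*(-79) = ((-160 - 159) + 25)*(-79) = (-319 + 25)*(-79) = -294*(-79) = 23226)
((T + 87317) + (5265 + 44437)) - q = ((-96320 + 87317) + (5265 + 44437)) - 1*23226 = (-9003 + 49702) - 23226 = 40699 - 23226 = 17473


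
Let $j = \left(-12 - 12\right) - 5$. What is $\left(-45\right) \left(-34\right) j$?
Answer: $-44370$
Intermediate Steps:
$j = -29$ ($j = -24 - 5 = -29$)
$\left(-45\right) \left(-34\right) j = \left(-45\right) \left(-34\right) \left(-29\right) = 1530 \left(-29\right) = -44370$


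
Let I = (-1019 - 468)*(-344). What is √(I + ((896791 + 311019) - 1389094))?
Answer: 2*√82561 ≈ 574.67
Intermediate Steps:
I = 511528 (I = -1487*(-344) = 511528)
√(I + ((896791 + 311019) - 1389094)) = √(511528 + ((896791 + 311019) - 1389094)) = √(511528 + (1207810 - 1389094)) = √(511528 - 181284) = √330244 = 2*√82561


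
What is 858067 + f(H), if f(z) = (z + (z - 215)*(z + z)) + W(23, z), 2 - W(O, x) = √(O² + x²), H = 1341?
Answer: 3879342 - √1798810 ≈ 3.8780e+6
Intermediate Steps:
W(O, x) = 2 - √(O² + x²)
f(z) = 2 + z - √(529 + z²) + 2*z*(-215 + z) (f(z) = (z + (z - 215)*(z + z)) + (2 - √(23² + z²)) = (z + (-215 + z)*(2*z)) + (2 - √(529 + z²)) = (z + 2*z*(-215 + z)) + (2 - √(529 + z²)) = 2 + z - √(529 + z²) + 2*z*(-215 + z))
858067 + f(H) = 858067 + (2 - √(529 + 1341²) - 429*1341 + 2*1341²) = 858067 + (2 - √(529 + 1798281) - 575289 + 2*1798281) = 858067 + (2 - √1798810 - 575289 + 3596562) = 858067 + (3021275 - √1798810) = 3879342 - √1798810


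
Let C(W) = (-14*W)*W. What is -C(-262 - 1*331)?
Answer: 4923086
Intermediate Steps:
C(W) = -14*W**2
-C(-262 - 1*331) = -(-14)*(-262 - 1*331)**2 = -(-14)*(-262 - 331)**2 = -(-14)*(-593)**2 = -(-14)*351649 = -1*(-4923086) = 4923086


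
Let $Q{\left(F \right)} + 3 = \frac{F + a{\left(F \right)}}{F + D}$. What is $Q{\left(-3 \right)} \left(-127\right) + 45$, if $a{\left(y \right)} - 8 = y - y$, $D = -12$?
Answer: $\frac{1405}{3} \approx 468.33$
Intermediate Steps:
$a{\left(y \right)} = 8$ ($a{\left(y \right)} = 8 + \left(y - y\right) = 8 + 0 = 8$)
$Q{\left(F \right)} = -3 + \frac{8 + F}{-12 + F}$ ($Q{\left(F \right)} = -3 + \frac{F + 8}{F - 12} = -3 + \frac{8 + F}{-12 + F}$)
$Q{\left(-3 \right)} \left(-127\right) + 45 = \frac{2 \left(22 - -3\right)}{-12 - 3} \left(-127\right) + 45 = \frac{2 \left(22 + 3\right)}{-15} \left(-127\right) + 45 = 2 \left(- \frac{1}{15}\right) 25 \left(-127\right) + 45 = \left(- \frac{10}{3}\right) \left(-127\right) + 45 = \frac{1270}{3} + 45 = \frac{1405}{3}$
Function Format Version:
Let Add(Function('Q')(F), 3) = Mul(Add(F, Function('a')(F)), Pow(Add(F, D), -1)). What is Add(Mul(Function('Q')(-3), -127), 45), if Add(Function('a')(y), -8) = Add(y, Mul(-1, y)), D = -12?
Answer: Rational(1405, 3) ≈ 468.33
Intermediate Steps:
Function('a')(y) = 8 (Function('a')(y) = Add(8, Add(y, Mul(-1, y))) = Add(8, 0) = 8)
Function('Q')(F) = Add(-3, Mul(Pow(Add(-12, F), -1), Add(8, F))) (Function('Q')(F) = Add(-3, Mul(Add(F, 8), Pow(Add(F, -12), -1))) = Add(-3, Mul(Add(8, F), Pow(Add(-12, F), -1))) = Add(-3, Mul(Pow(Add(-12, F), -1), Add(8, F))))
Add(Mul(Function('Q')(-3), -127), 45) = Add(Mul(Mul(2, Pow(Add(-12, -3), -1), Add(22, Mul(-1, -3))), -127), 45) = Add(Mul(Mul(2, Pow(-15, -1), Add(22, 3)), -127), 45) = Add(Mul(Mul(2, Rational(-1, 15), 25), -127), 45) = Add(Mul(Rational(-10, 3), -127), 45) = Add(Rational(1270, 3), 45) = Rational(1405, 3)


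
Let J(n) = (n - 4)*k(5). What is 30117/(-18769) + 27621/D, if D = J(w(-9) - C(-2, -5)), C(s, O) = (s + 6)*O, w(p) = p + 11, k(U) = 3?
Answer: 19140453/37538 ≈ 509.90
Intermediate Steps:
w(p) = 11 + p
C(s, O) = O*(6 + s) (C(s, O) = (6 + s)*O = O*(6 + s))
J(n) = -12 + 3*n (J(n) = (n - 4)*3 = (-4 + n)*3 = -12 + 3*n)
D = 54 (D = -12 + 3*((11 - 9) - (-5)*(6 - 2)) = -12 + 3*(2 - (-5)*4) = -12 + 3*(2 - 1*(-20)) = -12 + 3*(2 + 20) = -12 + 3*22 = -12 + 66 = 54)
30117/(-18769) + 27621/D = 30117/(-18769) + 27621/54 = 30117*(-1/18769) + 27621*(1/54) = -30117/18769 + 1023/2 = 19140453/37538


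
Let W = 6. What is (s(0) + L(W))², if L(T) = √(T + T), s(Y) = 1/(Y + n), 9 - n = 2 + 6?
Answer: 13 + 4*√3 ≈ 19.928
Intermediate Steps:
n = 1 (n = 9 - (2 + 6) = 9 - 1*8 = 9 - 8 = 1)
s(Y) = 1/(1 + Y) (s(Y) = 1/(Y + 1) = 1/(1 + Y))
L(T) = √2*√T (L(T) = √(2*T) = √2*√T)
(s(0) + L(W))² = (1/(1 + 0) + √2*√6)² = (1/1 + 2*√3)² = (1 + 2*√3)²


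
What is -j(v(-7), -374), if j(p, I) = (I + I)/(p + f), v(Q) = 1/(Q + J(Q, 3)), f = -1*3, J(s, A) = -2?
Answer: -1683/7 ≈ -240.43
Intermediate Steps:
f = -3
v(Q) = 1/(-2 + Q) (v(Q) = 1/(Q - 2) = 1/(-2 + Q))
j(p, I) = 2*I/(-3 + p) (j(p, I) = (I + I)/(p - 3) = (2*I)/(-3 + p) = 2*I/(-3 + p))
-j(v(-7), -374) = -2*(-374)/(-3 + 1/(-2 - 7)) = -2*(-374)/(-3 + 1/(-9)) = -2*(-374)/(-3 - ⅑) = -2*(-374)/(-28/9) = -2*(-374)*(-9)/28 = -1*1683/7 = -1683/7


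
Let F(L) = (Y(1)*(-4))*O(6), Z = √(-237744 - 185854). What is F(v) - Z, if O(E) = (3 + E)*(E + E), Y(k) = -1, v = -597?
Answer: 432 - I*√423598 ≈ 432.0 - 650.84*I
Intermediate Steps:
O(E) = 2*E*(3 + E) (O(E) = (3 + E)*(2*E) = 2*E*(3 + E))
Z = I*√423598 (Z = √(-423598) = I*√423598 ≈ 650.84*I)
F(L) = 432 (F(L) = (-1*(-4))*(2*6*(3 + 6)) = 4*(2*6*9) = 4*108 = 432)
F(v) - Z = 432 - I*√423598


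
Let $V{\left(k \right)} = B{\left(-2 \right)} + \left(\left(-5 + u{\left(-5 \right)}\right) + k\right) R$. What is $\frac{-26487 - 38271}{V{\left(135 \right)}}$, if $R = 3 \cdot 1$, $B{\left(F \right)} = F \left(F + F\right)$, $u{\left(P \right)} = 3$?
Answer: $- \frac{64758}{407} \approx -159.11$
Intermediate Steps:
$B{\left(F \right)} = 2 F^{2}$ ($B{\left(F \right)} = F 2 F = 2 F^{2}$)
$R = 3$
$V{\left(k \right)} = 2 + 3 k$ ($V{\left(k \right)} = 2 \left(-2\right)^{2} + \left(\left(-5 + 3\right) + k\right) 3 = 2 \cdot 4 + \left(-2 + k\right) 3 = 8 + \left(-6 + 3 k\right) = 2 + 3 k$)
$\frac{-26487 - 38271}{V{\left(135 \right)}} = \frac{-26487 - 38271}{2 + 3 \cdot 135} = \frac{-26487 - 38271}{2 + 405} = - \frac{64758}{407}$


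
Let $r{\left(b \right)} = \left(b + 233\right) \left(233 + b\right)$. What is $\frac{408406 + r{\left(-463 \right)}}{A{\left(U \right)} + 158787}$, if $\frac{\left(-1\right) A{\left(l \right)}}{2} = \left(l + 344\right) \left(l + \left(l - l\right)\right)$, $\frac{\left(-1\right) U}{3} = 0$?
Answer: $\frac{461306}{158787} \approx 2.9052$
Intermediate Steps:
$U = 0$ ($U = \left(-3\right) 0 = 0$)
$A{\left(l \right)} = - 2 l \left(344 + l\right)$ ($A{\left(l \right)} = - 2 \left(l + 344\right) \left(l + \left(l - l\right)\right) = - 2 \left(344 + l\right) \left(l + 0\right) = - 2 \left(344 + l\right) l = - 2 l \left(344 + l\right)$)
$r{\left(b \right)} = \left(233 + b\right)^{2}$ ($r{\left(b \right)} = \left(233 + b\right) \left(233 + b\right) = \left(233 + b\right)^{2}$)
$\frac{408406 + r{\left(-463 \right)}}{A{\left(U \right)} + 158787} = \frac{408406 + \left(233 - 463\right)^{2}}{\left(-2\right) 0 \left(344 + 0\right) + 158787} = \frac{408406 + \left(-230\right)^{2}}{\left(-2\right) 0 \cdot 344 + 158787} = \frac{408406 + 52900}{0 + 158787} = \frac{461306}{158787}$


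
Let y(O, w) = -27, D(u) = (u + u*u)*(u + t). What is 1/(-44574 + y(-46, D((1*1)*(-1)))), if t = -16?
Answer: -1/44601 ≈ -2.2421e-5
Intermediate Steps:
D(u) = (-16 + u)*(u + u²) (D(u) = (u + u*u)*(u - 16) = (u + u²)*(-16 + u) = (-16 + u)*(u + u²))
1/(-44574 + y(-46, D((1*1)*(-1)))) = 1/(-44574 - 27) = 1/(-44601) = -1/44601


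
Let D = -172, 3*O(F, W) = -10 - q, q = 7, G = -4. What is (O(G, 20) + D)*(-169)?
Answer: 90077/3 ≈ 30026.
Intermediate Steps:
O(F, W) = -17/3 (O(F, W) = (-10 - 1*7)/3 = (-10 - 7)/3 = (⅓)*(-17) = -17/3)
(O(G, 20) + D)*(-169) = (-17/3 - 172)*(-169) = -533/3*(-169) = 90077/3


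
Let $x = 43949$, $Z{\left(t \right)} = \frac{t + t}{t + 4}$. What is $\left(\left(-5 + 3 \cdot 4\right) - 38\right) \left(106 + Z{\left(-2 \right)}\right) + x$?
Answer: $40725$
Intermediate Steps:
$Z{\left(t \right)} = \frac{2 t}{4 + t}$
$\left(\left(-5 + 3 \cdot 4\right) - 38\right) \left(106 + Z{\left(-2 \right)}\right) + x = \left(\left(-5 + 3 \cdot 4\right) - 38\right) \left(106 + 2 \left(-2\right) \frac{1}{4 - 2}\right) + 43949 = \left(\left(-5 + 12\right) - 38\right) \left(106 + 2 \left(-2\right) \frac{1}{2}\right) + 43949 = \left(7 - 38\right) \left(106 + 2 \left(-2\right) \frac{1}{2}\right) + 43949 = - 31 \left(106 - 2\right) + 43949 = \left(-31\right) 104 + 43949 = -3224 + 43949 = 40725$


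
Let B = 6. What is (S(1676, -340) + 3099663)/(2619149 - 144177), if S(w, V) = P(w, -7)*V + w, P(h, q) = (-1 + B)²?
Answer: 3092839/2474972 ≈ 1.2496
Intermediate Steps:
P(h, q) = 25 (P(h, q) = (-1 + 6)² = 5² = 25)
S(w, V) = w + 25*V (S(w, V) = 25*V + w = w + 25*V)
(S(1676, -340) + 3099663)/(2619149 - 144177) = ((1676 + 25*(-340)) + 3099663)/(2619149 - 144177) = ((1676 - 8500) + 3099663)/2474972 = (-6824 + 3099663)*(1/2474972) = 3092839*(1/2474972) = 3092839/2474972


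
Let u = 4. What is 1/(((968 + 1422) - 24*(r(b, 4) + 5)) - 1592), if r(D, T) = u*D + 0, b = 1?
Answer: 1/582 ≈ 0.0017182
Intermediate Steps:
r(D, T) = 4*D (r(D, T) = 4*D + 0 = 4*D)
1/(((968 + 1422) - 24*(r(b, 4) + 5)) - 1592) = 1/(((968 + 1422) - 24*(4*1 + 5)) - 1592) = 1/((2390 - 24*(4 + 5)) - 1592) = 1/((2390 - 24*9) - 1592) = 1/((2390 - 216) - 1592) = 1/(2174 - 1592) = 1/582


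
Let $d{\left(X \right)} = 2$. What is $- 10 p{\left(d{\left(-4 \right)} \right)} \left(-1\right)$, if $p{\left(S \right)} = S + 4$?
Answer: $60$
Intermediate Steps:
$p{\left(S \right)} = 4 + S$
$- 10 p{\left(d{\left(-4 \right)} \right)} \left(-1\right) = - 10 \left(4 + 2\right) \left(-1\right) = \left(-10\right) 6 \left(-1\right) = \left(-60\right) \left(-1\right) = 60$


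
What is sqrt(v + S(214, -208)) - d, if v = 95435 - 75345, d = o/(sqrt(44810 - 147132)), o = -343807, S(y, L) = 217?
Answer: sqrt(20307) - 343807*I*sqrt(102322)/102322 ≈ 142.5 - 1074.8*I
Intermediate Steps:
d = 343807*I*sqrt(102322)/102322 (d = -343807/sqrt(44810 - 147132) = -343807*(-I*sqrt(102322)/102322) = -(-343807)*I*sqrt(102322)/102322 = 343807*I*sqrt(102322)/102322 ≈ 1074.8*I)
v = 20090
sqrt(v + S(214, -208)) - d = sqrt(20090 + 217) - 343807*I*sqrt(102322)/102322 = sqrt(20307) - 343807*I*sqrt(102322)/102322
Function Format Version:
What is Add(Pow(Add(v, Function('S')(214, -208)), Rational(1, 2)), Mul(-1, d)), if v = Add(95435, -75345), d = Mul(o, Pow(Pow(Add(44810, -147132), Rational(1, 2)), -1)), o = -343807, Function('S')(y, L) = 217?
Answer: Add(Pow(20307, Rational(1, 2)), Mul(Rational(-343807, 102322), I, Pow(102322, Rational(1, 2)))) ≈ Add(142.50, Mul(-1074.8, I))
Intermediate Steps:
d = Mul(Rational(343807, 102322), I, Pow(102322, Rational(1, 2))) (d = Mul(-343807, Pow(Pow(Add(44810, -147132), Rational(1, 2)), -1)) = Mul(-343807, Pow(Pow(-102322, Rational(1, 2)), -1)) = Mul(-343807, Pow(Mul(I, Pow(102322, Rational(1, 2))), -1)) = Mul(-343807, Mul(Rational(-1, 102322), I, Pow(102322, Rational(1, 2)))) = Mul(Rational(343807, 102322), I, Pow(102322, Rational(1, 2))) ≈ Mul(1074.8, I))
v = 20090
Add(Pow(Add(v, Function('S')(214, -208)), Rational(1, 2)), Mul(-1, d)) = Add(Pow(Add(20090, 217), Rational(1, 2)), Mul(-1, Mul(Rational(343807, 102322), I, Pow(102322, Rational(1, 2))))) = Add(Pow(20307, Rational(1, 2)), Mul(Rational(-343807, 102322), I, Pow(102322, Rational(1, 2))))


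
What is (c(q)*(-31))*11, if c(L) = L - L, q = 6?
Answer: 0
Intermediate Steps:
c(L) = 0
(c(q)*(-31))*11 = (0*(-31))*11 = 0*11 = 0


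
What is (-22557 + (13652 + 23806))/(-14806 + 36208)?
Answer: 4967/7134 ≈ 0.69624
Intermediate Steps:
(-22557 + (13652 + 23806))/(-14806 + 36208) = (-22557 + 37458)/21402 = 14901*(1/21402) = 4967/7134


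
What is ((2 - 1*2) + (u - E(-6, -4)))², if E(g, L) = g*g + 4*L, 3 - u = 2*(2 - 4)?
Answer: 169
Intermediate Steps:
u = 7 (u = 3 - 2*(2 - 4) = 3 - 2*(-2) = 3 - 1*(-4) = 3 + 4 = 7)
E(g, L) = g² + 4*L
((2 - 1*2) + (u - E(-6, -4)))² = ((2 - 1*2) + (7 - ((-6)² + 4*(-4))))² = ((2 - 2) + (7 - (36 - 16)))² = (0 + (7 - 1*20))² = (0 + (7 - 20))² = (0 - 13)² = (-13)² = 169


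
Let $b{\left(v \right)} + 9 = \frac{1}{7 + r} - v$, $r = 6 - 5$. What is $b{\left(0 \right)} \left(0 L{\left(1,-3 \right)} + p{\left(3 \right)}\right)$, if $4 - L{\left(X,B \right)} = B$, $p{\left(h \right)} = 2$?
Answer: $- \frac{71}{4} \approx -17.75$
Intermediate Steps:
$r = 1$
$L{\left(X,B \right)} = 4 - B$
$b{\left(v \right)} = - \frac{71}{8} - v$ ($b{\left(v \right)} = -9 - \left(v - \frac{1}{7 + 1}\right) = -9 - \left(- \frac{1}{8} + v\right) = - \frac{71}{8} - v$)
$b{\left(0 \right)} \left(0 L{\left(1,-3 \right)} + p{\left(3 \right)}\right) = \left(- \frac{71}{8} - 0\right) \left(0 \left(4 - -3\right) + 2\right) = \left(- \frac{71}{8} + 0\right) \left(0 \left(4 + 3\right) + 2\right) = - \frac{71 \left(0 \cdot 7 + 2\right)}{8} = - \frac{71 \left(0 + 2\right)}{8} = \left(- \frac{71}{8}\right) 2 = - \frac{71}{4}$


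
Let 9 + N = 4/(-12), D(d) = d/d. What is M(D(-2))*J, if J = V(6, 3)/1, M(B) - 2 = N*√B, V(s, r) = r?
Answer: -22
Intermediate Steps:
D(d) = 1
N = -28/3 (N = -9 + 4/(-12) = -9 + 4*(-1/12) = -9 - ⅓ = -28/3 ≈ -9.3333)
M(B) = 2 - 28*√B/3
J = 3 (J = 3/1 = 3*1 = 3)
M(D(-2))*J = (2 - 28*√1/3)*3 = (2 - 28/3*1)*3 = (2 - 28/3)*3 = -22/3*3 = -22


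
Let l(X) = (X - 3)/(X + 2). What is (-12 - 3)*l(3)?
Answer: 0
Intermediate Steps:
l(X) = (-3 + X)/(2 + X)
(-12 - 3)*l(3) = (-12 - 3)*((-3 + 3)/(2 + 3)) = -15*0/5 = -3*0 = -15*0 = 0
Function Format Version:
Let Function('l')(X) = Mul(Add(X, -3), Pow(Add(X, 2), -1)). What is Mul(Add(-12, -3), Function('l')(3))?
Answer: 0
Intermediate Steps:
Function('l')(X) = Mul(Pow(Add(2, X), -1), Add(-3, X)) (Function('l')(X) = Mul(Add(-3, X), Pow(Add(2, X), -1)) = Mul(Pow(Add(2, X), -1), Add(-3, X)))
Mul(Add(-12, -3), Function('l')(3)) = Mul(Add(-12, -3), Mul(Pow(Add(2, 3), -1), Add(-3, 3))) = Mul(-15, Mul(Pow(5, -1), 0)) = Mul(-15, Mul(Rational(1, 5), 0)) = Mul(-15, 0) = 0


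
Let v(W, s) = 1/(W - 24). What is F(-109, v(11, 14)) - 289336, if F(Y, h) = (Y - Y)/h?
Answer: -289336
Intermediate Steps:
v(W, s) = 1/(-24 + W)
F(Y, h) = 0 (F(Y, h) = 0/h = 0)
F(-109, v(11, 14)) - 289336 = 0 - 289336 = -289336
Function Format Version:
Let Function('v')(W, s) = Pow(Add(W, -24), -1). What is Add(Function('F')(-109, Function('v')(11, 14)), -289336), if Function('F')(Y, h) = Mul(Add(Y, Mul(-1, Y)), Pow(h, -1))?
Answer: -289336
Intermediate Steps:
Function('v')(W, s) = Pow(Add(-24, W), -1)
Function('F')(Y, h) = 0 (Function('F')(Y, h) = Mul(0, Pow(h, -1)) = 0)
Add(Function('F')(-109, Function('v')(11, 14)), -289336) = Add(0, -289336) = -289336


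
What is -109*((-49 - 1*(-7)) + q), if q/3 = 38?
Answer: -7848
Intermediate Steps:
q = 114 (q = 3*38 = 114)
-109*((-49 - 1*(-7)) + q) = -109*((-49 - 1*(-7)) + 114) = -109*((-49 + 7) + 114) = -109*(-42 + 114) = -109*72 = -7848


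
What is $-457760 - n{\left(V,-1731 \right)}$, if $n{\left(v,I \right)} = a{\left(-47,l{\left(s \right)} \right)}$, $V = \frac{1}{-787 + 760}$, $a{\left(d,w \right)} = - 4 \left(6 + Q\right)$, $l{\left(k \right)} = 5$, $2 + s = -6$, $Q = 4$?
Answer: $-457720$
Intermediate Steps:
$s = -8$ ($s = -2 - 6 = -8$)
$a{\left(d,w \right)} = -40$ ($a{\left(d,w \right)} = - 4 \left(6 + 4\right) = \left(-4\right) 10 = -40$)
$V = - \frac{1}{27}$ ($V = \frac{1}{-27} = - \frac{1}{27} \approx -0.037037$)
$n{\left(v,I \right)} = -40$
$-457760 - n{\left(V,-1731 \right)} = -457760 - -40 = -457760 + 40 = -457720$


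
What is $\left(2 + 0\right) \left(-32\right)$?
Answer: $-64$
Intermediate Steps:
$\left(2 + 0\right) \left(-32\right) = 2 \left(-32\right) = -64$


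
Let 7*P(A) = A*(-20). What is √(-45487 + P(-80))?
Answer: 3*I*√246407/7 ≈ 212.74*I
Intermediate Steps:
P(A) = -20*A/7 (P(A) = (A*(-20))/7 = (-20*A)/7 = -20*A/7)
√(-45487 + P(-80)) = √(-45487 - 20/7*(-80)) = √(-45487 + 1600/7) = √(-316809/7) = 3*I*√246407/7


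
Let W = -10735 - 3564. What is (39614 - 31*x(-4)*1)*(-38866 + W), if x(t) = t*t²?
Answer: -2211557670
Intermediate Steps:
x(t) = t³
W = -14299
(39614 - 31*x(-4)*1)*(-38866 + W) = (39614 - 31*(-4)³*1)*(-38866 - 14299) = (39614 - 31*(-64)*1)*(-53165) = (39614 + 1984*1)*(-53165) = (39614 + 1984)*(-53165) = 41598*(-53165) = -2211557670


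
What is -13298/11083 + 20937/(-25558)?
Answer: -571915055/283259314 ≈ -2.0191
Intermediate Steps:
-13298/11083 + 20937/(-25558) = -13298*1/11083 + 20937*(-1/25558) = -13298/11083 - 20937/25558 = -571915055/283259314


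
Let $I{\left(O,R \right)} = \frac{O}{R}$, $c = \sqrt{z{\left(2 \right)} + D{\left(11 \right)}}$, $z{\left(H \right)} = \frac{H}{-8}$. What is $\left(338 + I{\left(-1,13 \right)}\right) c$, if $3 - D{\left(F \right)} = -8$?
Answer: $\frac{4393 \sqrt{43}}{26} \approx 1108.0$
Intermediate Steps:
$D{\left(F \right)} = 11$ ($D{\left(F \right)} = 3 - -8 = 3 + 8 = 11$)
$z{\left(H \right)} = - \frac{H}{8}$ ($z{\left(H \right)} = H \left(- \frac{1}{8}\right) = - \frac{H}{8}$)
$c = \frac{\sqrt{43}}{2}$ ($c = \sqrt{\left(- \frac{1}{8}\right) 2 + 11} = \sqrt{- \frac{1}{4} + 11} = \sqrt{\frac{43}{4}} = \frac{\sqrt{43}}{2} \approx 3.2787$)
$\left(338 + I{\left(-1,13 \right)}\right) c = \left(338 - \frac{1}{13}\right) \frac{\sqrt{43}}{2} = \frac{4393 \frac{\sqrt{43}}{2}}{13} = \frac{4393 \sqrt{43}}{26}$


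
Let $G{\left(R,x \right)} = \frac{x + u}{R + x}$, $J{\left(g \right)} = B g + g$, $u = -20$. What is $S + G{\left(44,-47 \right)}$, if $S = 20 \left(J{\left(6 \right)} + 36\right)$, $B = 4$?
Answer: $\frac{4027}{3} \approx 1342.3$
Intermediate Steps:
$J{\left(g \right)} = 5 g$ ($J{\left(g \right)} = 4 g + g = 5 g$)
$G{\left(R,x \right)} = \frac{-20 + x}{R + x}$ ($G{\left(R,x \right)} = \frac{x - 20}{R + x} = \frac{-20 + x}{R + x}$)
$S = 1320$ ($S = 20 \left(5 \cdot 6 + 36\right) = 20 \left(30 + 36\right) = 20 \cdot 66 = 1320$)
$S + G{\left(44,-47 \right)} = 1320 + \frac{-20 - 47}{44 - 47} = 1320 + \frac{1}{-3} \left(-67\right) = 1320 - - \frac{67}{3} = 1320 + \frac{67}{3} = \frac{4027}{3}$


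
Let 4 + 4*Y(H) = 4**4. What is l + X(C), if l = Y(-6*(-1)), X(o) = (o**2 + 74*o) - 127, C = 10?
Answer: 776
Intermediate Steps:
X(o) = -127 + o**2 + 74*o
Y(H) = 63 (Y(H) = -1 + (1/4)*4**4 = -1 + (1/4)*256 = -1 + 64 = 63)
l = 63
l + X(C) = 63 + (-127 + 10**2 + 74*10) = 63 + (-127 + 100 + 740) = 63 + 713 = 776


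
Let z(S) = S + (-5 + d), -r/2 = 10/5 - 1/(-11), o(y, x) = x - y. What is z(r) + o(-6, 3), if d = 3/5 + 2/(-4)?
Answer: -9/110 ≈ -0.081818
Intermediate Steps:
d = ⅒ (d = 3*(⅕) + 2*(-¼) = ⅗ - ½ = ⅒ ≈ 0.10000)
r = -46/11 (r = -2*(10/5 - 1/(-11)) = -2*(10*(⅕) - 1*(-1/11)) = -2*(2 + 1/11) = -2*23/11 = -46/11 ≈ -4.1818)
z(S) = -49/10 + S (z(S) = S + (-5 + ⅒) = S - 49/10 = -49/10 + S)
z(r) + o(-6, 3) = (-49/10 - 46/11) + (3 - 1*(-6)) = -999/110 + (3 + 6) = -999/110 + 9 = -9/110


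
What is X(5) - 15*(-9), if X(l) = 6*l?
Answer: 165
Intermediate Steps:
X(5) - 15*(-9) = 6*5 - 15*(-9) = 30 + 135 = 165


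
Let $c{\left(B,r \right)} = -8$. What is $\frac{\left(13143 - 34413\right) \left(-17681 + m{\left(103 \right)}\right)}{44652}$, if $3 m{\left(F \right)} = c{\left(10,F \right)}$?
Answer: $\frac{188065795}{22326} \approx 8423.6$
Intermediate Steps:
$m{\left(F \right)} = - \frac{8}{3}$ ($m{\left(F \right)} = \frac{1}{3} \left(-8\right) = - \frac{8}{3}$)
$\frac{\left(13143 - 34413\right) \left(-17681 + m{\left(103 \right)}\right)}{44652} = \frac{\left(13143 - 34413\right) \left(-17681 - \frac{8}{3}\right)}{44652} = \left(-21270\right) \left(- \frac{53051}{3}\right) \frac{1}{44652} = 376131590 \cdot \frac{1}{44652} = \frac{188065795}{22326}$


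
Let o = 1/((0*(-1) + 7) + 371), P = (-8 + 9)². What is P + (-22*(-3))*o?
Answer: 74/63 ≈ 1.1746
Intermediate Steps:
P = 1 (P = 1² = 1)
o = 1/378 (o = 1/((0 + 7) + 371) = 1/(7 + 371) = 1/378 ≈ 0.0026455)
P + (-22*(-3))*o = 1 - 22*(-3)*(1/378) = 1 + 66*(1/378) = 1 + 11/63 = 74/63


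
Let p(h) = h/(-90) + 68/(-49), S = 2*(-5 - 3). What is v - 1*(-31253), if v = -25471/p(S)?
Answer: 139546559/2668 ≈ 52304.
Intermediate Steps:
S = -16 (S = 2*(-8) = -16)
p(h) = -68/49 - h/90 (p(h) = h*(-1/90) + 68*(-1/49) = -h/90 - 68/49 = -68/49 - h/90)
v = 56163555/2668 (v = -25471/(-68/49 - 1/90*(-16)) = -25471/(-68/49 + 8/45) = -25471/(-2668/2205) = -25471*(-2205/2668) = 56163555/2668 ≈ 21051.)
v - 1*(-31253) = 56163555/2668 - 1*(-31253) = 56163555/2668 + 31253 = 139546559/2668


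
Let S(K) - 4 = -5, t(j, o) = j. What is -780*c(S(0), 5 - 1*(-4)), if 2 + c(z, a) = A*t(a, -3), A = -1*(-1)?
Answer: -5460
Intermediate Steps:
S(K) = -1 (S(K) = 4 - 5 = -1)
A = 1
c(z, a) = -2 + a (c(z, a) = -2 + 1*a = -2 + a)
-780*c(S(0), 5 - 1*(-4)) = -780*(-2 + (5 - 1*(-4))) = -780*(-2 + (5 + 4)) = -780*(-2 + 9) = -780*7 = -5460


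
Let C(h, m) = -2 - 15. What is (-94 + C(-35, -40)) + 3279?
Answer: 3168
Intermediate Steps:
C(h, m) = -17
(-94 + C(-35, -40)) + 3279 = (-94 - 17) + 3279 = -111 + 3279 = 3168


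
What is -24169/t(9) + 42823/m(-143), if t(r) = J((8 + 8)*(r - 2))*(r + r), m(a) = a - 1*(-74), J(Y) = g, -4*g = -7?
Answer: -2011057/1449 ≈ -1387.9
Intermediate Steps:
g = 7/4 (g = -1/4*(-7) = 7/4 ≈ 1.7500)
J(Y) = 7/4
m(a) = 74 + a (m(a) = a + 74 = 74 + a)
t(r) = 7*r/2 (t(r) = 7*(r + r)/4 = 7*(2*r)/4 = 7*r/2)
-24169/t(9) + 42823/m(-143) = -24169/((7/2)*9) + 42823/(74 - 143) = -24169/63/2 + 42823/(-69) = -24169*2/63 + 42823*(-1/69) = -48338/63 - 42823/69 = -2011057/1449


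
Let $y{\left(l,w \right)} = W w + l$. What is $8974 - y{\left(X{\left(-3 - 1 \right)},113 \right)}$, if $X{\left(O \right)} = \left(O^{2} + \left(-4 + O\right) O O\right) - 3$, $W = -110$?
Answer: $21519$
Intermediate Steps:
$X{\left(O \right)} = -3 + O^{2} + O^{2} \left(-4 + O\right)$ ($X{\left(O \right)} = \left(O^{2} + O \left(-4 + O\right) O\right) - 3 = \left(O^{2} + O^{2} \left(-4 + O\right)\right) - 3 = -3 + O^{2} + O^{2} \left(-4 + O\right)$)
$y{\left(l,w \right)} = l - 110 w$ ($y{\left(l,w \right)} = - 110 w + l = l - 110 w$)
$8974 - y{\left(X{\left(-3 - 1 \right)},113 \right)} = 8974 - \left(\left(-3 + \left(-3 - 1\right)^{3} - 3 \left(-3 - 1\right)^{2}\right) - 12430\right) = 8974 - \left(\left(-3 + \left(-4\right)^{3} - 3 \left(-4\right)^{2}\right) - 12430\right) = 8974 - \left(\left(-3 - 64 - 48\right) - 12430\right) = 8974 - \left(-115 - 12430\right) = 8974 - -12545 = 8974 + 12545 = 21519$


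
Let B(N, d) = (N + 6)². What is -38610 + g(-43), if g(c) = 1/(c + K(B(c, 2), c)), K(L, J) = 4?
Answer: -1505791/39 ≈ -38610.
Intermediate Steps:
B(N, d) = (6 + N)²
g(c) = 1/(4 + c) (g(c) = 1/(c + 4) = 1/(4 + c))
-38610 + g(-43) = -38610 + 1/(4 - 43) = -38610 + 1/(-39) = -38610 - 1/39 = -1505791/39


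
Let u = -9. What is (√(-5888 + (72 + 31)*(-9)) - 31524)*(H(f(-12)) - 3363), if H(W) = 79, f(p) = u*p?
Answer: 103524816 - 3284*I*√6815 ≈ 1.0352e+8 - 2.711e+5*I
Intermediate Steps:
f(p) = -9*p
(√(-5888 + (72 + 31)*(-9)) - 31524)*(H(f(-12)) - 3363) = (√(-5888 + (72 + 31)*(-9)) - 31524)*(79 - 3363) = (√(-5888 + 103*(-9)) - 31524)*(-3284) = (√(-5888 - 927) - 31524)*(-3284) = (√(-6815) - 31524)*(-3284) = (I*√6815 - 31524)*(-3284) = (-31524 + I*√6815)*(-3284) = 103524816 - 3284*I*√6815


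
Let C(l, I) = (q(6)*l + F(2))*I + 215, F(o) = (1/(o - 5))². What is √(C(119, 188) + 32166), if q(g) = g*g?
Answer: √7540145/3 ≈ 915.31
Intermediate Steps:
F(o) = (-5 + o)⁻² (F(o) = (1/(-5 + o))² = (-5 + o)⁻²)
q(g) = g²
C(l, I) = 215 + I*(⅑ + 36*l) (C(l, I) = (6²*l + (-5 + 2)⁻²)*I + 215 = (36*l + (-3)⁻²)*I + 215 = (36*l + ⅑)*I + 215 = (⅑ + 36*l)*I + 215 = I*(⅑ + 36*l) + 215 = 215 + I*(⅑ + 36*l))
√(C(119, 188) + 32166) = √((215 + (⅑)*188 + 36*188*119) + 32166) = √((215 + 188/9 + 805392) + 32166) = √(7250651/9 + 32166) = √(7540145/9) = √7540145/3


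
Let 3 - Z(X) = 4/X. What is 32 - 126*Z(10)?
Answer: -1478/5 ≈ -295.60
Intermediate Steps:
Z(X) = 3 - 4/X
32 - 126*Z(10) = 32 - 126*(3 - 4/10) = 32 - 126*(3 - 4*1/10) = 32 - 126*(3 - 2/5) = 32 - 126*13/5 = 32 - 1638/5 = -1478/5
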